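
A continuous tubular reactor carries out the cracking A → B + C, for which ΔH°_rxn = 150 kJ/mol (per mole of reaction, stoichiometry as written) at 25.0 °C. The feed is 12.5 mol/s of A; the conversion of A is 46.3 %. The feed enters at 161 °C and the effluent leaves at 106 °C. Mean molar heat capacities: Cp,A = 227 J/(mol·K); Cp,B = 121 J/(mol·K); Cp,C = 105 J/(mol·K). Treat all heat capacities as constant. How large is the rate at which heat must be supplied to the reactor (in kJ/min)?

Q_in = 42700 kJ/min

Extent of reaction ξ = 0.463 × 12.5 = 5.7875 mol/s
Reaction term: ξ·ΔH°_rxn = 5.7875 × 150 = 868.13 kJ/s
Sensible, feed 161→25 °C: -385.9 kJ/s
Outlet flows (mol/s): A 6.7125, B 5.7875, C 5.7875
Sensible, products 25→106 °C: 229.37 kJ/s
Q = ΔH = 711.59 kJ/s = 711.59 kW
Heat supplied = 42696 kJ/min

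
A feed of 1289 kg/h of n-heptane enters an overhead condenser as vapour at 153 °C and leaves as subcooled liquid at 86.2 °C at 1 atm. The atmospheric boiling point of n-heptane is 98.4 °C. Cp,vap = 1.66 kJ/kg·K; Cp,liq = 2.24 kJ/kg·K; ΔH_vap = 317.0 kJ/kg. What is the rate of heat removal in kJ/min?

Q_c = 9340 kJ/min

vapour 153→98.4 °C: -90.636 kJ/kg
condensation at 98.4 °C: -317 kJ/kg
liquid 98.4→86.2 °C: -27.328 kJ/kg
Δh = -90.636 + -317 + -27.328 = -434.96 kJ/kg
Q = ṁ·Δh = 1289 kg/h × -434.96 kJ/kg = -560670 kJ/h
|Q| = 155.74 kW = 9344.5 kJ/min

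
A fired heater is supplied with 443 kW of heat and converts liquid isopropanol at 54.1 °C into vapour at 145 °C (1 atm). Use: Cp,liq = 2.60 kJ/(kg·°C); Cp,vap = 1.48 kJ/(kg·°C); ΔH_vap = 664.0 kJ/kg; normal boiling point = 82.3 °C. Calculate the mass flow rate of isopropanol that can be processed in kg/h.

ṁ = 1920 kg/h

Δh = 2.60×(82.3−54.1) + 664.0 + 1.48×(145−82.3) = 830.12 kJ/kg
Q = 443 kW = 443 kJ/s = 1.5948e+06 kJ/h
ṁ = Q/Δh = 1.5948e+06 / 830.12 = 1921.2 kg/h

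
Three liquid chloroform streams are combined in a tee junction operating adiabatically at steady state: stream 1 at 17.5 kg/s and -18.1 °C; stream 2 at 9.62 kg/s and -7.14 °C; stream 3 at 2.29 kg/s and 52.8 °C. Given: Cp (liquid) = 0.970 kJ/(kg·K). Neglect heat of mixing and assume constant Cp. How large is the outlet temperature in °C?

T_out = -8.99 °C

No heat crosses the boundary, so H_out = H_in.
T_out = Σ ṁᵢCp,ᵢTᵢ / Σ ṁᵢCp,ᵢ
      = -256.59 / 28.528 = -8.9944 °C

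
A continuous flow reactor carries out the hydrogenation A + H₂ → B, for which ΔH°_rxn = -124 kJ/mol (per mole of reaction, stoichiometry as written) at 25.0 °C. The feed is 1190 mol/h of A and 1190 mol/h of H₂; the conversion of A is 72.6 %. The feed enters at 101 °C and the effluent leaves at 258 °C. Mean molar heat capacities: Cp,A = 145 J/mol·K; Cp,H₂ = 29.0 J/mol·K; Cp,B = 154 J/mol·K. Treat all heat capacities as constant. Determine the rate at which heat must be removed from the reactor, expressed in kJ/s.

Q_out = 21.8 kJ/s

Extent of reaction ξ = 0.726 × 1190 = 863.94 mol/h
Reaction term: ξ·ΔH°_rxn = 863.94 × -124 = -107130 kJ/h
Sensible, feed 101→25 °C: -15737 kJ/h
Outlet flows (mol/h): A 326.06, H₂ 326.06, B 863.94
Sensible, products 25→258 °C: 44219 kJ/h
Q = ΔH = -78646 kJ/h = -21.846 kW
Heat removed = 21.846 kJ/s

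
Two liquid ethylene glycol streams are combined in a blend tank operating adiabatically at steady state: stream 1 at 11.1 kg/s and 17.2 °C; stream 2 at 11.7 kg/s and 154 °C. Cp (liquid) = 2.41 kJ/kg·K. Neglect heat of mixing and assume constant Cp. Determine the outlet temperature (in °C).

No heat crosses the boundary, so H_out = H_in.
Σ ṁᵢCp,ᵢTᵢ = 11.1×2.41×17.2 + 11.7×2.41×154 = 4802.5
Σ ṁᵢCp,ᵢ = 11.1×2.41 + 11.7×2.41 = 54.948
T_out = 4802.5 / 54.948 = 87.4 °C

T_out = 87.4 °C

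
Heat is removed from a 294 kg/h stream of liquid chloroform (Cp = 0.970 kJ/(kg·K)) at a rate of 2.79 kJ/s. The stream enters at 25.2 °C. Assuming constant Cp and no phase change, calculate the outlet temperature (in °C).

Q = 2.79 kJ/s = 10044 kJ/h
ΔT = Q/(ṁ·Cp) = 10044/(294×0.970) = 35.22 K
T_out = 25.2 − 35.22 = -10.02 °C

T_out = -10.0 °C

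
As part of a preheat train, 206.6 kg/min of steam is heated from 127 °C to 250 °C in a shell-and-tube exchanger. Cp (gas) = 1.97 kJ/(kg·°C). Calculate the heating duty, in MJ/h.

Q = 3000 MJ/h

Q = ṁ·Cp·ΔT = 206.6 × 1.97 × (250 − 127) = 50061 kJ/min
Converting: 50061 / 60 s = 834.35 kW
Heating duty = 3003.7 MJ/h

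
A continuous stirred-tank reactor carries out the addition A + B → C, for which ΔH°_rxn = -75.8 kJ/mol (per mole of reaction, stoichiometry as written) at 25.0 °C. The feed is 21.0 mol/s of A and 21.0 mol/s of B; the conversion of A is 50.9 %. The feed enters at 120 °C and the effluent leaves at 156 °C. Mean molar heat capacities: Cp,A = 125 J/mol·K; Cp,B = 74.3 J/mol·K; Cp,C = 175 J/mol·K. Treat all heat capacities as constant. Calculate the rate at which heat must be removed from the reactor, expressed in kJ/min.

Extent of reaction ξ = 0.509 × 21.0 = 10.689 mol/s
Reaction term: ξ·ΔH°_rxn = 10.689 × -75.8 = -810.23 kJ/s
Sensible, feed 120→25 °C: -397.6 kJ/s
Outlet flows (mol/s): A 10.311, B 10.311, C 10.689
Sensible, products 25→156 °C: 514.25 kJ/s
Q = ΔH = -693.58 kJ/s = -693.58 kW
Heat removed = 41615 kJ/min

Q_out = 41600 kJ/min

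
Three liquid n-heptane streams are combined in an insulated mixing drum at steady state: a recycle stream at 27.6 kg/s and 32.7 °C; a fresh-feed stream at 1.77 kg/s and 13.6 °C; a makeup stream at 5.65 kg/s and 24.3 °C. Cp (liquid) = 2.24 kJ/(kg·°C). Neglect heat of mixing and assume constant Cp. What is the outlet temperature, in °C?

T_out = 30.4 °C

Adiabatic, steady state ⇒ Σ ṁᵢCp,ᵢ(T_out − Tᵢ) = 0
Σ ṁᵢCp,ᵢTᵢ = 27.6×2.24×32.7 + 1.77×2.24×13.6 + 5.65×2.24×24.3 = 2383.1
Σ ṁᵢCp,ᵢ = 27.6×2.24 + 1.77×2.24 + 5.65×2.24 = 78.445
T_out = 2383.1 / 78.445 = 30.379 °C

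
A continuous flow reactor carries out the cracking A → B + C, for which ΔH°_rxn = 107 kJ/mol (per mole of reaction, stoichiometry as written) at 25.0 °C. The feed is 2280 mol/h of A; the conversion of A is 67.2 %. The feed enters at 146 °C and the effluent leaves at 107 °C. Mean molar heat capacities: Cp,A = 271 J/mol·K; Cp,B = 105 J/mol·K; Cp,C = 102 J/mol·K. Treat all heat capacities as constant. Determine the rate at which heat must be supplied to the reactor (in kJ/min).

Q_in = 2200 kJ/min

Extent of reaction ξ = 0.672 × 2280 = 1532.2 mol/h
Reaction term: ξ·ΔH°_rxn = 1532.2 × 107 = 163940 kJ/h
Sensible, feed 146→25 °C: -74763 kJ/h
Outlet flows (mol/h): A 747.84, B 1532.2, C 1532.2
Sensible, products 25→107 °C: 42625 kJ/h
Q = ΔH = 131800 kJ/h = 36.612 kW
Heat supplied = 2196.7 kJ/min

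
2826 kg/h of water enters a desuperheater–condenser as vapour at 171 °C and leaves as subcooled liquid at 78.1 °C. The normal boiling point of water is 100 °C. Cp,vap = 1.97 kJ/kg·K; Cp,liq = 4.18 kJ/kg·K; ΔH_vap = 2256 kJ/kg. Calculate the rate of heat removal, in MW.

vapour 171→100 °C: -139.87 kJ/kg
condensation at 100 °C: -2256 kJ/kg
liquid 100→78.1 °C: -91.542 kJ/kg
Δh = -139.87 + -2256 + -91.542 = -2487.4 kJ/kg
Q = ṁ·Δh = 2826 kg/h × -2487.4 kJ/kg = -7.0294e+06 kJ/h
|Q| = 1952.6 kW = 1.9526 MW

Q_c = 1.95 MW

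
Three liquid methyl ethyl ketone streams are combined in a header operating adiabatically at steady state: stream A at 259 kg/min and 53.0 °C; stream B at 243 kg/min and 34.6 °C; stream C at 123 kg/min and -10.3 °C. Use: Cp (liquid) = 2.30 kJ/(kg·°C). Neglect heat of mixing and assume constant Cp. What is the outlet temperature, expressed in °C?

Adiabatic, steady state ⇒ Σ ṁᵢCp,ᵢ(T_out − Tᵢ) = 0
T_out = Σ ṁᵢCp,ᵢTᵢ / Σ ṁᵢCp,ᵢ
      = 47996 / 1437.5 = 33.389 °C

T_out = 33.4 °C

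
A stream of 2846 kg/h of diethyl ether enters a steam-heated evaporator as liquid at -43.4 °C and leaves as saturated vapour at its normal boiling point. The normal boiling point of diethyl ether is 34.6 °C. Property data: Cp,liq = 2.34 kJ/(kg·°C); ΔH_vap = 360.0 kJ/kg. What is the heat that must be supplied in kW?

liquid -43.4→34.6 °C: 182.52 kJ/kg
vaporisation at 34.6 °C: 360 kJ/kg
Δh = 182.52 + 360 = 542.52 kJ/kg
Q = ṁ·Δh = 2846 kg/h × 542.52 kJ/kg = 1.544e+06 kJ/h
|Q| = 428.89 kW

Q = 429 kW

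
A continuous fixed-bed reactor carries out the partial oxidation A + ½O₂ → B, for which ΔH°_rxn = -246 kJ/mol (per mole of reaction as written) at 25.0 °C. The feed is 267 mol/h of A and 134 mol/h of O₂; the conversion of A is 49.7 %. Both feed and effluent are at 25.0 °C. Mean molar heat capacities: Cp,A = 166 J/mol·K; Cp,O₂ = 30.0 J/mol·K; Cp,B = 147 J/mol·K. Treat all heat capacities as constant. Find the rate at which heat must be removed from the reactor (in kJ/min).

Extent of reaction ξ = 0.497 × 267 = 132.7 mol/h
Reaction term: ξ·ΔH°_rxn = 132.7 × -246 = -32644 kJ/h
Q = ΔH = -32644 kJ/h = -9.0678 kW
Heat removed = 544.07 kJ/min

Q_out = 544 kJ/min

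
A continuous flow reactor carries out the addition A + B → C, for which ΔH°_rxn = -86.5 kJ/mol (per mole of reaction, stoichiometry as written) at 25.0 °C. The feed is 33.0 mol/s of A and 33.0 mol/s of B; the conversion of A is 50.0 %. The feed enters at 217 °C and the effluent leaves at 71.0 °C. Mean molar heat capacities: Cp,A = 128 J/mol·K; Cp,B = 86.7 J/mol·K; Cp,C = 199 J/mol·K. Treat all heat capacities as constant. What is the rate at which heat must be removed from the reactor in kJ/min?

Extent of reaction ξ = 0.500 × 33.0 = 16.5 mol/s
Reaction term: ξ·ΔH°_rxn = 16.5 × -86.5 = -1427.2 kJ/s
Sensible, feed 217→25 °C: -1360.3 kJ/s
Outlet flows (mol/s): A 16.5, B 16.5, C 16.5
Sensible, products 25→71.0 °C: 314 kJ/s
Q = ΔH = -2473.6 kJ/s = -2473.6 kW
Heat removed = 148420 kJ/min

Q_out = 148000 kJ/min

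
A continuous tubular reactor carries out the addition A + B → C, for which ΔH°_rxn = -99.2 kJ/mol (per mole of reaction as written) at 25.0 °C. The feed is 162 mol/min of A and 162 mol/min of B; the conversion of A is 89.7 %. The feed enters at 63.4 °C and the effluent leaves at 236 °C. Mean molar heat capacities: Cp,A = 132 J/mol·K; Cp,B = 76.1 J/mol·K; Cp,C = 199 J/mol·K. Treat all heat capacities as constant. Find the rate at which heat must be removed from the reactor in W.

Extent of reaction ξ = 0.897 × 162 = 145.31 mol/min
Reaction term: ξ·ΔH°_rxn = 145.31 × -99.2 = -14415 kJ/min
Sensible, feed 63.4→25 °C: -1294.5 kJ/min
Outlet flows (mol/min): A 16.686, B 16.686, C 145.31
Sensible, products 25→236 °C: 6834.3 kJ/min
Q = ΔH = -8875.4 kJ/min = -147.92 kW
Heat removed = 147920 W

Q_out = 148000 W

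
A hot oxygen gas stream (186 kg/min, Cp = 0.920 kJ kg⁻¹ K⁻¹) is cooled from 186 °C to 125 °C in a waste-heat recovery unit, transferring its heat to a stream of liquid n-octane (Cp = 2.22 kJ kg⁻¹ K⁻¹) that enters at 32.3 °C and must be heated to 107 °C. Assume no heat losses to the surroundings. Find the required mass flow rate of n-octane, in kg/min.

Heat released by hot stream: Q = 186 × 0.920 × (186 − 125) = 10438 kJ/min
Energy balance on cold side (adiabatic exchanger): Q = ṁ_c·Cp_c·(T_c,out − T_c,in)
ṁ_c = 10438 / [2.22 × (107 − 32.3)] = 62.944 kg/min

ṁ_c = 62.9 kg/min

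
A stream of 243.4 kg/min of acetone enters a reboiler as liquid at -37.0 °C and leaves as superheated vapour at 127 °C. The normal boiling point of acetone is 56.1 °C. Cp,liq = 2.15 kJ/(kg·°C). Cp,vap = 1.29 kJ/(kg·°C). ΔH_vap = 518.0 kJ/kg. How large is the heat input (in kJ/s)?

liquid -37.0→56.1 °C: 200.16 kJ/kg
vaporisation at 56.1 °C: 518 kJ/kg
vapour 56.1→127 °C: 91.461 kJ/kg
Δh = 200.16 + 518 + 91.461 = 809.63 kJ/kg
Q = ṁ·Δh = 243.4 kg/min × 809.63 kJ/kg = 197060 kJ/min
|Q| = 3284.4 kW

Q = 3280 kJ/s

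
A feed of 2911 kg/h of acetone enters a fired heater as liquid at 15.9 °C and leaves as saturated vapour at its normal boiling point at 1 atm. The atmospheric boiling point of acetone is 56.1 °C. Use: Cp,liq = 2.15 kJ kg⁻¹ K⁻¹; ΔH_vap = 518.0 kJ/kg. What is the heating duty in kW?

liquid 15.9→56.1 °C: 86.43 kJ/kg
vaporisation at 56.1 °C: 518 kJ/kg
Δh = 86.43 + 518 = 604.43 kJ/kg
Q = ṁ·Δh = 2911 kg/h × 604.43 kJ/kg = 1.7595e+06 kJ/h
|Q| = 488.75 kW

Q = 489 kW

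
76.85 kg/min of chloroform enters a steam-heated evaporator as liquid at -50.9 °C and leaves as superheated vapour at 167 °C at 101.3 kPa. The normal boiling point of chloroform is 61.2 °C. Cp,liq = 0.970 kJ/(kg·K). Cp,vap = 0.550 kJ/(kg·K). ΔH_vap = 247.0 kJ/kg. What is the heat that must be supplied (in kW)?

Q = 530 kW

liquid -50.9→61.2 °C: 108.74 kJ/kg
vaporisation at 61.2 °C: 247 kJ/kg
vapour 61.2→167 °C: 58.19 kJ/kg
Δh = 108.74 + 247 + 58.19 = 413.93 kJ/kg
Q = ṁ·Δh = 76.85 kg/min × 413.93 kJ/kg = 31810 kJ/min
|Q| = 530.17 kW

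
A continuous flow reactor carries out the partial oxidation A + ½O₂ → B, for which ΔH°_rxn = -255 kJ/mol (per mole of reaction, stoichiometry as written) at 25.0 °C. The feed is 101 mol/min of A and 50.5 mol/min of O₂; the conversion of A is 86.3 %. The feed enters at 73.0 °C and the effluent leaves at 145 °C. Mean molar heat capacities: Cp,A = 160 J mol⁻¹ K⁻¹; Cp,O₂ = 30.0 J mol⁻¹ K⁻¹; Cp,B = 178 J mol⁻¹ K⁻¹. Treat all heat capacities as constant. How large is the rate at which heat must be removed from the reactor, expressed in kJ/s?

Q_out = 349 kJ/s

Extent of reaction ξ = 0.863 × 101 = 87.163 mol/min
Reaction term: ξ·ΔH°_rxn = 87.163 × -255 = -22227 kJ/min
Sensible, feed 73.0→25 °C: -848.4 kJ/min
Outlet flows (mol/min): A 13.837, O₂ 6.9185, B 87.163
Sensible, products 25→145 °C: 2152.4 kJ/min
Q = ΔH = -20923 kJ/min = -348.71 kW
Heat removed = 348.71 kJ/s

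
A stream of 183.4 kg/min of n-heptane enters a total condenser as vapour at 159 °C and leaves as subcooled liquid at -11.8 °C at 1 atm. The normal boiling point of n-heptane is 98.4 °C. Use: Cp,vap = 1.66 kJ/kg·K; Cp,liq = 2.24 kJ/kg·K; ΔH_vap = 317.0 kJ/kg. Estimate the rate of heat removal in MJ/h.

Q_c = 7310 MJ/h

vapour 159→98.4 °C: -100.6 kJ/kg
condensation at 98.4 °C: -317 kJ/kg
liquid 98.4→-11.8 °C: -246.85 kJ/kg
Δh = -100.6 + -317 + -246.85 = -664.44 kJ/kg
Q = ṁ·Δh = 183.4 kg/min × -664.44 kJ/kg = -121860 kJ/min
|Q| = 2031 kW = 7311.5 MJ/h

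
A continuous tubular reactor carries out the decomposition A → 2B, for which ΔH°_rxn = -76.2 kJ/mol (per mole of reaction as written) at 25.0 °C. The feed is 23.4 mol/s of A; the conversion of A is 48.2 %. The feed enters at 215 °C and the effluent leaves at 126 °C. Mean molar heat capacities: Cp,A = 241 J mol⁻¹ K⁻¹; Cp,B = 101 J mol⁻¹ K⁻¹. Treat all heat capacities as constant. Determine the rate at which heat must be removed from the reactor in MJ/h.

Q_out = 5060 MJ/h

Extent of reaction ξ = 0.482 × 23.4 = 11.279 mol/s
Reaction term: ξ·ΔH°_rxn = 11.279 × -76.2 = -859.44 kJ/s
Sensible, feed 215→25 °C: -1071.5 kJ/s
Outlet flows (mol/s): A 12.121, B 22.558
Sensible, products 25→126 °C: 525.15 kJ/s
Q = ΔH = -1405.8 kJ/s = -1405.8 kW
Heat removed = 5060.8 MJ/h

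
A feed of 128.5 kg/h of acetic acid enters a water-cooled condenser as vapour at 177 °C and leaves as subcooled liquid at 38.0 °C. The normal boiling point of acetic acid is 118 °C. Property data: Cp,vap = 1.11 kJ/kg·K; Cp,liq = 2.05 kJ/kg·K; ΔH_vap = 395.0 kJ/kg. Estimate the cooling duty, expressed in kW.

vapour 177→118 °C: -65.49 kJ/kg
condensation at 118 °C: -395 kJ/kg
liquid 118→38.0 °C: -164 kJ/kg
Δh = -65.49 + -395 + -164 = -624.49 kJ/kg
Q = ṁ·Δh = 128.5 kg/h × -624.49 kJ/kg = -80247 kJ/h
|Q| = 22.291 kW

Q_c = 22.3 kW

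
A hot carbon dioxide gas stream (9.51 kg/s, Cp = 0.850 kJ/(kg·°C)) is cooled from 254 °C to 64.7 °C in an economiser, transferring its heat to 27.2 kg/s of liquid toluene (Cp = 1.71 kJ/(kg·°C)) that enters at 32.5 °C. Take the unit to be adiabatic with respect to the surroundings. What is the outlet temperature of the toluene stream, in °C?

Heat released by hot stream: Q = 9.51 × 0.850 × (254 − 64.7) = 1530.2 kJ/s
Energy balance on cold side (adiabatic exchanger): Q = ṁ_c·Cp_c·(T_c,out − T_c,in)
T_c,out = 32.5 + 1530.2/(27.2 × 1.71) = 65.399 °C

T_c,out = 65.4 °C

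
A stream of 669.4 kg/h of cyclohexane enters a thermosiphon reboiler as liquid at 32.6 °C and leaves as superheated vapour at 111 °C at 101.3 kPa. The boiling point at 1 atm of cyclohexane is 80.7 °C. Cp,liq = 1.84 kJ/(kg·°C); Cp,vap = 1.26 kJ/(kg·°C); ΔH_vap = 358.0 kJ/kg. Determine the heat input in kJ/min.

liquid 32.6→80.7 °C: 88.504 kJ/kg
vaporisation at 80.7 °C: 358 kJ/kg
vapour 80.7→111 °C: 38.178 kJ/kg
Δh = 88.504 + 358 + 38.178 = 484.68 kJ/kg
Q = ṁ·Δh = 669.4 kg/h × 484.68 kJ/kg = 324450 kJ/h
|Q| = 90.124 kW = 5407.4 kJ/min

Q = 5410 kJ/min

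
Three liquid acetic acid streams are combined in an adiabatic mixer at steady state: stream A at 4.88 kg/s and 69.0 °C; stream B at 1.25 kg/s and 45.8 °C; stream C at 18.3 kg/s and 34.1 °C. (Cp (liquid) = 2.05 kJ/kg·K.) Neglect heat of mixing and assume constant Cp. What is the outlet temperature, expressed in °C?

T_out = 41.7 °C

No heat crosses the boundary, so H_out = H_in.
T_out = Σ ṁᵢCp,ᵢTᵢ / Σ ṁᵢCp,ᵢ
      = 2086.9 / 50.081 = 41.67 °C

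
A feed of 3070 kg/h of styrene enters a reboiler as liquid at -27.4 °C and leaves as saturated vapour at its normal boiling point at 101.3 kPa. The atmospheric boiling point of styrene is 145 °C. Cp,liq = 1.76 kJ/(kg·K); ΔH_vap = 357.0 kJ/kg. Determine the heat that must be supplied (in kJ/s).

liquid -27.4→145 °C: 303.42 kJ/kg
vaporisation at 145 °C: 357 kJ/kg
Δh = 303.42 + 357 = 660.42 kJ/kg
Q = ṁ·Δh = 3070 kg/h × 660.42 kJ/kg = 2.0275e+06 kJ/h
|Q| = 563.19 kW

Q = 563 kJ/s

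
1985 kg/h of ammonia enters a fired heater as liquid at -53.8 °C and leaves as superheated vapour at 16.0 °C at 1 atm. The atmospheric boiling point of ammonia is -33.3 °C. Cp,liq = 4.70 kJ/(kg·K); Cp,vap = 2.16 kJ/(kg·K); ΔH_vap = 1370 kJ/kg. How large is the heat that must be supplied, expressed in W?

liquid -53.8→-33.3 °C: 96.35 kJ/kg
vaporisation at -33.3 °C: 1370 kJ/kg
vapour -33.3→16.0 °C: 106.49 kJ/kg
Δh = 96.35 + 1370 + 106.49 = 1572.8 kJ/kg
Q = ṁ·Δh = 1985 kg/h × 1572.8 kJ/kg = 3.1221e+06 kJ/h
|Q| = 867.25 kW = 867250 W

Q = 867000 W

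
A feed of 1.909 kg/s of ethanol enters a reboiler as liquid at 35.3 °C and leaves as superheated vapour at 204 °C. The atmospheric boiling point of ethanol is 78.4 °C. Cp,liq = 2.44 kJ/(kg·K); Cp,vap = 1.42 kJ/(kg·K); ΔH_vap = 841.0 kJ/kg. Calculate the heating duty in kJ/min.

liquid 35.3→78.4 °C: 105.16 kJ/kg
vaporisation at 78.4 °C: 841 kJ/kg
vapour 78.4→204 °C: 178.35 kJ/kg
Δh = 105.16 + 841 + 178.35 = 1124.5 kJ/kg
Q = ṁ·Δh = 1.909 kg/s × 1124.5 kJ/kg = 2146.7 kJ/s
|Q| = 2146.7 kW = 128800 kJ/min

Q = 129000 kJ/min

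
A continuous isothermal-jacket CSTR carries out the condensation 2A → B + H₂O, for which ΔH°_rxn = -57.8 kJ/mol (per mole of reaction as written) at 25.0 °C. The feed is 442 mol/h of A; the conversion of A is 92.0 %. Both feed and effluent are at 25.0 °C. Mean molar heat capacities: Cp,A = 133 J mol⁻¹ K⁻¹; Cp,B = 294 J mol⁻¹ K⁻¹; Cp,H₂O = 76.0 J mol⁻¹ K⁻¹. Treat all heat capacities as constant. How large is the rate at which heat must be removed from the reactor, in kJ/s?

Q_out = 3.26 kJ/s

Extent of reaction ξ = 0.920 × 442 / 2 = 203.32 mol/h
Reaction term: ξ·ΔH°_rxn = 203.32 × -57.8 = -11752 kJ/h
Q = ΔH = -11752 kJ/h = -3.2644 kW
Heat removed = 3.2644 kJ/s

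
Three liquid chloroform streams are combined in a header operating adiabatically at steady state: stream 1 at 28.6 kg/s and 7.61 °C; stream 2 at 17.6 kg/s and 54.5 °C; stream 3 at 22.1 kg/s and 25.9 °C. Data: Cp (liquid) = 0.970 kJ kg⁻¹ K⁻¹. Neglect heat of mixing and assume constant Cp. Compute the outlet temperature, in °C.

T_out = 25.6 °C

Energy balance with Q = 0: Σ ṁᵢCp,ᵢ(T_out − Tᵢ) = 0
Σ ṁᵢCp,ᵢTᵢ = 28.6×0.970×7.61 + 17.6×0.970×54.5 + 22.1×0.970×25.9 = 1696.8
Σ ṁᵢCp,ᵢ = 28.6×0.970 + 17.6×0.970 + 22.1×0.970 = 66.251
T_out = 1696.8 / 66.251 = 25.611 °C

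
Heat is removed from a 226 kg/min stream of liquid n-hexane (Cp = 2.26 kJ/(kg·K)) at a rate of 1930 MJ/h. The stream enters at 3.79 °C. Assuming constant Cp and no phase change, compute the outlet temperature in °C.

Q = 1930 MJ/h = 32167 kJ/min
ΔT = Q/(ṁ·Cp) = 32167/(226×2.26) = 62.978 K
T_out = 3.79 − 62.978 = -59.188 °C

T_out = -59.2 °C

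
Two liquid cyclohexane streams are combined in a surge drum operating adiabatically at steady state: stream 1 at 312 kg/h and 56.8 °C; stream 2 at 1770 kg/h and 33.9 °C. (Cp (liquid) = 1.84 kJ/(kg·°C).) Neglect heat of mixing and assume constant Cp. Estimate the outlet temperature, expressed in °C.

Energy balance with Q = 0: Σ ṁᵢCp,ᵢ(T_out − Tᵢ) = 0
T_out = Σ ṁᵢCp,ᵢTᵢ / Σ ṁᵢCp,ᵢ
      = 143010 / 3830.9 = 37.332 °C

T_out = 37.3 °C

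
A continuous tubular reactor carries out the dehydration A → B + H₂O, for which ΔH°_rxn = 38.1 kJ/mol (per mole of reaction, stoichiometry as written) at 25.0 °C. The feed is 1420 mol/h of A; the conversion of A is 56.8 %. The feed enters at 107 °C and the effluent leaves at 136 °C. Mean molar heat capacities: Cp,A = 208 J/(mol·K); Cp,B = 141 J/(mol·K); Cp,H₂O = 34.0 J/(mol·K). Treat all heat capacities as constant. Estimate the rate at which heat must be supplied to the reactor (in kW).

Extent of reaction ξ = 0.568 × 1420 = 806.56 mol/h
Reaction term: ξ·ΔH°_rxn = 806.56 × 38.1 = 30730 kJ/h
Sensible, feed 107→25 °C: -24220 kJ/h
Outlet flows (mol/h): A 613.44, B 806.56, H₂O 806.56
Sensible, products 25→136 °C: 29831 kJ/h
Q = ΔH = 36341 kJ/h = 10.095 kW
Heat supplied = 10.095 kW

Q_in = 10.1 kW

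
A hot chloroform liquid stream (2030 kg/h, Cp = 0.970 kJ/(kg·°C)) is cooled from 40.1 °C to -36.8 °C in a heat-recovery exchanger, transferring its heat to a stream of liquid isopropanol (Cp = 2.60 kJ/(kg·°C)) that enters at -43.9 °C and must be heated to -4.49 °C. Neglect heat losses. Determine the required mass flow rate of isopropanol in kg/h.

ṁ_c = 1480 kg/h

Heat released by hot stream: Q = 2030 × 0.970 × (40.1 − -36.8) = 151420 kJ/h
Energy balance on cold side (adiabatic exchanger): Q = ṁ_c·Cp_c·(T_c,out − T_c,in)
ṁ_c = 151420 / [2.60 × (-4.49 − -43.9)] = 1477.8 kg/h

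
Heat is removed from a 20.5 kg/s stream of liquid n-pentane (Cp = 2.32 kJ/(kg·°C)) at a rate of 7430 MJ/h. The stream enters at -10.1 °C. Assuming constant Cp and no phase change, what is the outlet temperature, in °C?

Q = 7430 MJ/h = 2063.9 kJ/s
ΔT = Q/(ṁ·Cp) = 2063.9/(20.5×2.32) = 43.395 K
T_out = -10.1 − 43.395 = -53.495 °C

T_out = -53.5 °C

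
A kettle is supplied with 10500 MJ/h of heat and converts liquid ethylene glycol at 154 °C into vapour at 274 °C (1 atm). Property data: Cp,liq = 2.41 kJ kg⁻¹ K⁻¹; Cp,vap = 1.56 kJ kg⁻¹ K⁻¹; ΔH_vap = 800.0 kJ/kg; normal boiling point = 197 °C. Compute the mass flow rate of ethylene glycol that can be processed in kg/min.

ṁ = 171 kg/min

Δh = 2.41×(197−154) + 800.0 + 1.56×(274−197) = 1023.8 kJ/kg
Q = 10500 MJ/h = 2916.7 kJ/s = 175000 kJ/min
ṁ = Q/Δh = 175000 / 1023.8 = 170.94 kg/min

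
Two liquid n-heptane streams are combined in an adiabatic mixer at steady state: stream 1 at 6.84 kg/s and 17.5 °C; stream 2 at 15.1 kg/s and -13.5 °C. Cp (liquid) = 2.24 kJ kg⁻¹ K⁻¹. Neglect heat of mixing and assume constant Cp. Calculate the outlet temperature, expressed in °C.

Energy balance with Q = 0: Σ ṁᵢCp,ᵢ(T_out − Tᵢ) = 0
Σ ṁᵢCp,ᵢTᵢ = 6.84×2.24×17.5 + 15.1×2.24×-13.5 = -188.5
Σ ṁᵢCp,ᵢ = 6.84×2.24 + 15.1×2.24 = 49.146
T_out = -188.5 / 49.146 = -3.8355 °C

T_out = -3.84 °C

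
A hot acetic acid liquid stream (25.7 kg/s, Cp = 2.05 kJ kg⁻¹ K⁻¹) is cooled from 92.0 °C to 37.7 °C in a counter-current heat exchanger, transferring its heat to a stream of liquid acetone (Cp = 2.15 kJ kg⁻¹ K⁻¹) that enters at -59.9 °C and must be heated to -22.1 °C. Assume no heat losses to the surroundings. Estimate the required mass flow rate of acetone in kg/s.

Heat released by hot stream: Q = 25.7 × 2.05 × (92.0 − 37.7) = 2860.8 kJ/s
Energy balance on cold side (adiabatic exchanger): Q = ṁ_c·Cp_c·(T_c,out − T_c,in)
ṁ_c = 2860.8 / [2.15 × (-22.1 − -59.9)] = 35.201 kg/s

ṁ_c = 35.2 kg/s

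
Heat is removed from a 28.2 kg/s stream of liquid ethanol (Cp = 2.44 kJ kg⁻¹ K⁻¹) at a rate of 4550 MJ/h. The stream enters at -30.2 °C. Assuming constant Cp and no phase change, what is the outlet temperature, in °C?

T_out = -48.6 °C

Q = 4550 MJ/h = 1263.9 kJ/s
ΔT = Q/(ṁ·Cp) = 1263.9/(28.2×2.44) = 18.368 K
T_out = -30.2 − 18.368 = -48.568 °C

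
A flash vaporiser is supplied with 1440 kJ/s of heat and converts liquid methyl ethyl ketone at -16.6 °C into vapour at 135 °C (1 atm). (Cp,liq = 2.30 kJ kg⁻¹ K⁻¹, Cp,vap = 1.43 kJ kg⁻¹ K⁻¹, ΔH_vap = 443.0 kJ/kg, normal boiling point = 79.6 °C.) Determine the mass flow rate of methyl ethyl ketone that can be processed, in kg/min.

ṁ = 116 kg/min

Δh = 2.30×(79.6−-16.6) + 443.0 + 1.43×(135−79.6) = 743.48 kJ/kg
Q = 1440 kJ/s = 1440 kJ/s = 86400 kJ/min
ṁ = Q/Δh = 86400 / 743.48 = 116.21 kg/min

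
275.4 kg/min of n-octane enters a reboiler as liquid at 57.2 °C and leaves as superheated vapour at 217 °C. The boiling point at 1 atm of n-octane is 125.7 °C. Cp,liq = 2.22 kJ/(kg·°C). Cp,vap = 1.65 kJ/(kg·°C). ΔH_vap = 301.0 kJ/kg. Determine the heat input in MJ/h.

liquid 57.2→125.7 °C: 152.07 kJ/kg
vaporisation at 125.7 °C: 301 kJ/kg
vapour 125.7→217 °C: 150.64 kJ/kg
Δh = 152.07 + 301 + 150.64 = 603.72 kJ/kg
Q = ṁ·Δh = 275.4 kg/min × 603.72 kJ/kg = 166260 kJ/min
|Q| = 2771.1 kW = 9975.8 MJ/h

Q = 9980 MJ/h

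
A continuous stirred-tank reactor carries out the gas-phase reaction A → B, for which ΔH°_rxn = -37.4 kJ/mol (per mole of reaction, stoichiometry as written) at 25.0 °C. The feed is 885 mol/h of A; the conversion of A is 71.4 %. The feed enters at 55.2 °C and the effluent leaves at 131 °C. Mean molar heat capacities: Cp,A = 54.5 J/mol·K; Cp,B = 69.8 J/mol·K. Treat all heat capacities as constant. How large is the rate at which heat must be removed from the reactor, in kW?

Q_out = 5.26 kW

Extent of reaction ξ = 0.714 × 885 = 631.89 mol/h
Reaction term: ξ·ΔH°_rxn = 631.89 × -37.4 = -23633 kJ/h
Sensible, feed 55.2→25 °C: -1456.6 kJ/h
Outlet flows (mol/h): A 253.11, B 631.89
Sensible, products 25→131 °C: 6137.4 kJ/h
Q = ΔH = -18952 kJ/h = -5.2644 kW
Heat removed = 5.2644 kW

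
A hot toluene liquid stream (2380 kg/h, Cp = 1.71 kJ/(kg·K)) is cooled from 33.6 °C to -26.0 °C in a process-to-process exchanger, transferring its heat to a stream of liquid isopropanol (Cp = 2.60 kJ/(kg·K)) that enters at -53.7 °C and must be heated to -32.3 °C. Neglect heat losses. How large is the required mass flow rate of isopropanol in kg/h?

ṁ_c = 4360 kg/h

Heat released by hot stream: Q = 2380 × 1.71 × (33.6 − -26.0) = 242560 kJ/h
Energy balance on cold side (adiabatic exchanger): Q = ṁ_c·Cp_c·(T_c,out − T_c,in)
ṁ_c = 242560 / [2.60 × (-32.3 − -53.7)] = 4359.5 kg/h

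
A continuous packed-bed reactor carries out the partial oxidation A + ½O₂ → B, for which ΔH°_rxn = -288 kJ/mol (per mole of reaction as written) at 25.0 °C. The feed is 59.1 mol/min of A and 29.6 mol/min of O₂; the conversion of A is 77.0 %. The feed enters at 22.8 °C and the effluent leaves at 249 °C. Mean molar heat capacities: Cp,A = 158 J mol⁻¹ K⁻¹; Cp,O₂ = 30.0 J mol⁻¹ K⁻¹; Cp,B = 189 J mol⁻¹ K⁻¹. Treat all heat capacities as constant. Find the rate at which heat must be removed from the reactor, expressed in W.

Extent of reaction ξ = 0.770 × 59.1 = 45.507 mol/min
Reaction term: ξ·ΔH°_rxn = 45.507 × -288 = -13106 kJ/min
Sensible, feed 22.8→25 °C: 22.497 kJ/min
Outlet flows (mol/min): A 13.593, O₂ 6.8465, B 45.507
Sensible, products 25→249 °C: 2453.7 kJ/min
Q = ΔH = -10630 kJ/min = -177.16 kW
Heat removed = 177160 W

Q_out = 177000 W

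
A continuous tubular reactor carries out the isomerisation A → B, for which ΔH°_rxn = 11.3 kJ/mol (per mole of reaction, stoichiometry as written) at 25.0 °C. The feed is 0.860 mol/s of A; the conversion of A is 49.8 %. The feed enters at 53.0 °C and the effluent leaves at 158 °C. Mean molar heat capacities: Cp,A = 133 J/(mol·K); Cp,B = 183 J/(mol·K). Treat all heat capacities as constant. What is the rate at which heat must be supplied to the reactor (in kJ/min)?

Q_in = 1180 kJ/min

Extent of reaction ξ = 0.498 × 0.860 = 0.42828 mol/s
Reaction term: ξ·ΔH°_rxn = 0.42828 × 11.3 = 4.8396 kJ/s
Sensible, feed 53.0→25 °C: -3.2026 kJ/s
Outlet flows (mol/s): A 0.43172, B 0.42828
Sensible, products 25→158 °C: 18.061 kJ/s
Q = ΔH = 19.698 kJ/s = 19.698 kW
Heat supplied = 1181.9 kJ/min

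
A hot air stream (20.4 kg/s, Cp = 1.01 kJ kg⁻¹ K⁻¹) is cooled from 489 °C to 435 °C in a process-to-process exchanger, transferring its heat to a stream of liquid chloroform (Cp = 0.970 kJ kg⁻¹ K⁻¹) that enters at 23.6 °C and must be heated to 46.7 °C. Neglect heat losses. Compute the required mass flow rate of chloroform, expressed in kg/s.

ṁ_c = 49.7 kg/s

Heat released by hot stream: Q = 20.4 × 1.01 × (489 − 435) = 1112.6 kJ/s
Energy balance on cold side (adiabatic exchanger): Q = ṁ_c·Cp_c·(T_c,out − T_c,in)
ṁ_c = 1112.6 / [0.970 × (46.7 − 23.6)] = 49.655 kg/s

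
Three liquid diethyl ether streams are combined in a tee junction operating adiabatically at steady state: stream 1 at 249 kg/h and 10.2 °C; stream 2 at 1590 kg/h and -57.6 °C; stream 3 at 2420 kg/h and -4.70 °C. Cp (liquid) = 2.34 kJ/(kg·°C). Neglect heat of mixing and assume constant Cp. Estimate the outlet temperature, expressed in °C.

T_out = -23.6 °C

Energy balance with Q = 0: Σ ṁᵢCp,ᵢ(T_out − Tᵢ) = 0
T_out = Σ ṁᵢCp,ᵢTᵢ / Σ ṁᵢCp,ᵢ
      = -234980 / 9966.1 = -23.578 °C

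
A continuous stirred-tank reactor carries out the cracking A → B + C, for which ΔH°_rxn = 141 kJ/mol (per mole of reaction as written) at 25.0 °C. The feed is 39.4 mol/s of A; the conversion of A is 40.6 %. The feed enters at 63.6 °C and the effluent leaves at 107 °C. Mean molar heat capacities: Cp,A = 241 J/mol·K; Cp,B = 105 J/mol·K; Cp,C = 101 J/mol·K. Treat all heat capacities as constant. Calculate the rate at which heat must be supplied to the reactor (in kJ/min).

Q_in = 157000 kJ/min

Extent of reaction ξ = 0.406 × 39.4 = 15.996 mol/s
Reaction term: ξ·ΔH°_rxn = 15.996 × 141 = 2255.5 kJ/s
Sensible, feed 63.6→25 °C: -366.52 kJ/s
Outlet flows (mol/s): A 23.404, B 15.996, C 15.996
Sensible, products 25→107 °C: 732.71 kJ/s
Q = ΔH = 2621.7 kJ/s = 2621.7 kW
Heat supplied = 157300 kJ/min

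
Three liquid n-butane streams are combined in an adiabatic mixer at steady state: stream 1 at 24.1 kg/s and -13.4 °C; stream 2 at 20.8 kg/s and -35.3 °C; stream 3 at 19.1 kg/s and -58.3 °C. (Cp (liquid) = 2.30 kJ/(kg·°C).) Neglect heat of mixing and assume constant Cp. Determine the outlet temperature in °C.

Adiabatic, steady state ⇒ Σ ṁᵢCp,ᵢ(T_out − Tᵢ) = 0
Σ ṁᵢCp,ᵢTᵢ = 24.1×2.30×-13.4 + 20.8×2.30×-35.3 + 19.1×2.30×-58.3 = -4992.6
Σ ṁᵢCp,ᵢ = 24.1×2.30 + 20.8×2.30 + 19.1×2.30 = 147.2
T_out = -4992.6 / 147.2 = -33.917 °C

T_out = -33.9 °C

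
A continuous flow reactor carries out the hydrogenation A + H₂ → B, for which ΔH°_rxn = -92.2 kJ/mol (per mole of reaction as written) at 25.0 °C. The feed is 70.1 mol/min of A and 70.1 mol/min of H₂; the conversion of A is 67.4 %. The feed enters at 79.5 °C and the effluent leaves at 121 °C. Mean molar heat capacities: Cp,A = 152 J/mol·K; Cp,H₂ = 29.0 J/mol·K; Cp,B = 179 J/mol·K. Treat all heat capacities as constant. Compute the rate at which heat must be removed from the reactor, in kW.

Extent of reaction ξ = 0.674 × 70.1 = 47.247 mol/min
Reaction term: ξ·ΔH°_rxn = 47.247 × -92.2 = -4356.2 kJ/min
Sensible, feed 79.5→25 °C: -691.5 kJ/min
Outlet flows (mol/min): A 22.853, H₂ 22.853, B 47.247
Sensible, products 25→121 °C: 1209 kJ/min
Q = ΔH = -3838.7 kJ/min = -63.979 kW
Heat removed = 63.979 kW

Q_out = 64.0 kW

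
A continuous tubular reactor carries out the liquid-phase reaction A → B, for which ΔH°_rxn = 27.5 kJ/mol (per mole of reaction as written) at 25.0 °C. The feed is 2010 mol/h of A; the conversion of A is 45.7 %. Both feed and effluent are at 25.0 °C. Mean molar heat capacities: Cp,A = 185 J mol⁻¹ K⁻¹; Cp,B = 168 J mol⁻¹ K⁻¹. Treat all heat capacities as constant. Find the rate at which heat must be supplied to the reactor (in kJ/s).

Q_in = 7.02 kJ/s

Extent of reaction ξ = 0.457 × 2010 = 918.57 mol/h
Reaction term: ξ·ΔH°_rxn = 918.57 × 27.5 = 25261 kJ/h
Q = ΔH = 25261 kJ/h = 7.0169 kW
Heat supplied = 7.0169 kJ/s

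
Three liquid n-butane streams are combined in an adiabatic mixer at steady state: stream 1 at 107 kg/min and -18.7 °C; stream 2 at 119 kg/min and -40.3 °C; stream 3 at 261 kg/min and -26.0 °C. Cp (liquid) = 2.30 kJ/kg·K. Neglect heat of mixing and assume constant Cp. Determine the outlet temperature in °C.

Energy balance with Q = 0: Σ ṁᵢCp,ᵢ(T_out − Tᵢ) = 0
Σ ṁᵢCp,ᵢTᵢ = 107×2.30×-18.7 + 119×2.30×-40.3 + 261×2.30×-26.0 = -31240
Σ ṁᵢCp,ᵢ = 107×2.30 + 119×2.30 + 261×2.30 = 1120.1
T_out = -31240 / 1120.1 = -27.89 °C

T_out = -27.9 °C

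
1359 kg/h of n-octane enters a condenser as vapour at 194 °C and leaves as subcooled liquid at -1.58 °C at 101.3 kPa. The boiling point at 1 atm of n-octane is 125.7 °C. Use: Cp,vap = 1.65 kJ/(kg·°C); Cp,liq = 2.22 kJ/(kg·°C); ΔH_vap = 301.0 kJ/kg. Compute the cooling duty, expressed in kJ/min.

Q_c = 15800 kJ/min

vapour 194→125.7 °C: -112.69 kJ/kg
condensation at 125.7 °C: -301 kJ/kg
liquid 125.7→-1.58 °C: -282.56 kJ/kg
Δh = -112.69 + -301 + -282.56 = -696.26 kJ/kg
Q = ṁ·Δh = 1359 kg/h × -696.26 kJ/kg = -946210 kJ/h
|Q| = 262.84 kW = 15770 kJ/min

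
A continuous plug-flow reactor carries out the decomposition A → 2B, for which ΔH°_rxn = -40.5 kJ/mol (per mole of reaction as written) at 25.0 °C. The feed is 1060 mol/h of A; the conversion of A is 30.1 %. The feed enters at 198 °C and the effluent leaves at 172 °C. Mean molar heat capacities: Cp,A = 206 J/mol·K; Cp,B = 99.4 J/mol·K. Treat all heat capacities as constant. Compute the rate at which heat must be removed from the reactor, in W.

Extent of reaction ξ = 0.301 × 1060 = 319.06 mol/h
Reaction term: ξ·ΔH°_rxn = 319.06 × -40.5 = -12922 kJ/h
Sensible, feed 198→25 °C: -37776 kJ/h
Outlet flows (mol/h): A 740.94, B 638.12
Sensible, products 25→172 °C: 31761 kJ/h
Q = ΔH = -18937 kJ/h = -5.2603 kW
Heat removed = 5260.3 W

Q_out = 5260 W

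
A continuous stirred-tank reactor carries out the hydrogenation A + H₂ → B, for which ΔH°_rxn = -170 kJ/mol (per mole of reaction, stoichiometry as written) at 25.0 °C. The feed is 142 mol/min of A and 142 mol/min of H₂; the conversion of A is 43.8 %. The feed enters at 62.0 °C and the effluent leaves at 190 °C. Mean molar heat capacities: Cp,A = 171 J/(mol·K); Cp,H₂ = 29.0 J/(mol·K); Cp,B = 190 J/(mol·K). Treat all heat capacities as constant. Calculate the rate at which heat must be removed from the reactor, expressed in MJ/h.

Extent of reaction ξ = 0.438 × 142 = 62.196 mol/min
Reaction term: ξ·ΔH°_rxn = 62.196 × -170 = -10573 kJ/min
Sensible, feed 62.0→25 °C: -1050.8 kJ/min
Outlet flows (mol/min): A 79.804, H₂ 79.804, B 62.196
Sensible, products 25→190 °C: 4583.4 kJ/min
Q = ΔH = -7040.7 kJ/min = -117.35 kW
Heat removed = 422.44 MJ/h

Q_out = 422 MJ/h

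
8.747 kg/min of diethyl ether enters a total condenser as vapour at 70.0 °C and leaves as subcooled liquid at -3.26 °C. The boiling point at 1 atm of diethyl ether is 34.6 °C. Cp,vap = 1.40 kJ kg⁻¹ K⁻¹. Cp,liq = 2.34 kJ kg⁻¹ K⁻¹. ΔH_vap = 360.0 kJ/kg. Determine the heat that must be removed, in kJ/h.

vapour 70.0→34.6 °C: -49.56 kJ/kg
condensation at 34.6 °C: -360 kJ/kg
liquid 34.6→-3.26 °C: -88.592 kJ/kg
Δh = -49.56 + -360 + -88.592 = -498.15 kJ/kg
Q = ṁ·Δh = 8.747 kg/min × -498.15 kJ/kg = -4357.3 kJ/min
|Q| = 72.622 kW = 261440 kJ/h

Q_c = 261000 kJ/h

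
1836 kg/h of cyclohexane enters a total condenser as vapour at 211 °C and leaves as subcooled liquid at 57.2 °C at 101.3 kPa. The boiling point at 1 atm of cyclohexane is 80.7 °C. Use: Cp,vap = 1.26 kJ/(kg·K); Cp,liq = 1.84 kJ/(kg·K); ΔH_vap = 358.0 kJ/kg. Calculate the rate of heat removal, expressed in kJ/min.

Q_c = 17300 kJ/min

vapour 211→80.7 °C: -164.18 kJ/kg
condensation at 80.7 °C: -358 kJ/kg
liquid 80.7→57.2 °C: -43.24 kJ/kg
Δh = -164.18 + -358 + -43.24 = -565.42 kJ/kg
Q = ṁ·Δh = 1836 kg/h × -565.42 kJ/kg = -1.0381e+06 kJ/h
|Q| = 288.36 kW = 17302 kJ/min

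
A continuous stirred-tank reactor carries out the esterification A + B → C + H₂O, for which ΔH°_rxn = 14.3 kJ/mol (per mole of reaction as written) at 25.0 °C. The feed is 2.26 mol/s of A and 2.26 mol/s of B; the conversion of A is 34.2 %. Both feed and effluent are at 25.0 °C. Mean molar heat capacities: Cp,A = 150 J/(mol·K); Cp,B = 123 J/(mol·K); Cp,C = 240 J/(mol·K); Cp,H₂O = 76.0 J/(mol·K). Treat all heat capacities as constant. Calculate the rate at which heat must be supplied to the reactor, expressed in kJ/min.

Q_in = 663 kJ/min

Extent of reaction ξ = 0.342 × 2.26 = 0.77292 mol/s
Reaction term: ξ·ΔH°_rxn = 0.77292 × 14.3 = 11.053 kJ/s
Q = ΔH = 11.053 kJ/s = 11.053 kW
Heat supplied = 663.17 kJ/min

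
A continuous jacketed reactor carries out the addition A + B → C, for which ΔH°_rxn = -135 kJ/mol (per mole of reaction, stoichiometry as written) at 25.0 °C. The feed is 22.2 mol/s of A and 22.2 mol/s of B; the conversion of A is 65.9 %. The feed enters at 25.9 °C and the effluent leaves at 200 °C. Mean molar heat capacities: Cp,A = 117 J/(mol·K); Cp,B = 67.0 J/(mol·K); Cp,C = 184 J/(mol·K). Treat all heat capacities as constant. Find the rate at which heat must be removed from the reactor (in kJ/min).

Extent of reaction ξ = 0.659 × 22.2 = 14.63 mol/s
Reaction term: ξ·ΔH°_rxn = 14.63 × -135 = -1975 kJ/s
Sensible, feed 25.9→25 °C: -3.6763 kJ/s
Outlet flows (mol/s): A 7.5702, B 7.5702, C 14.63
Sensible, products 25→200 °C: 714.84 kJ/s
Q = ΔH = -1263.9 kJ/s = -1263.9 kW
Heat removed = 75832 kJ/min

Q_out = 75800 kJ/min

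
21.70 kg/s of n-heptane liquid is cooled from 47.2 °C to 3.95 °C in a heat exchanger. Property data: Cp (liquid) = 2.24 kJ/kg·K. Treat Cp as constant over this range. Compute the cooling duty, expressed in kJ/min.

Q_c = 126000 kJ/min

Q = ṁ·Cp·ΔT = 21.70 × 2.24 × (3.95 − 47.2) = -2102.3 kJ/s
Cooling duty = 126140 kJ/min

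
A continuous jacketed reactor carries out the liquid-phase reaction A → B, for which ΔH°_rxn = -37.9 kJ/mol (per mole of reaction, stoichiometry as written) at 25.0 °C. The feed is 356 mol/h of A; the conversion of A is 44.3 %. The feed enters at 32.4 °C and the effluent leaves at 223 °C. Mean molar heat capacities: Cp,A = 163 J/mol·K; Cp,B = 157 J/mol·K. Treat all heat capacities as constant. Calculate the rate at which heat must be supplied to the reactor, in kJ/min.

Q_in = 81.6 kJ/min

Extent of reaction ξ = 0.443 × 356 = 157.71 mol/h
Reaction term: ξ·ΔH°_rxn = 157.71 × -37.9 = -5977.1 kJ/h
Sensible, feed 32.4→25 °C: -429.41 kJ/h
Outlet flows (mol/h): A 198.29, B 157.71
Sensible, products 25→223 °C: 11302 kJ/h
Q = ΔH = 4895.6 kJ/h = 1.3599 kW
Heat supplied = 81.594 kJ/min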